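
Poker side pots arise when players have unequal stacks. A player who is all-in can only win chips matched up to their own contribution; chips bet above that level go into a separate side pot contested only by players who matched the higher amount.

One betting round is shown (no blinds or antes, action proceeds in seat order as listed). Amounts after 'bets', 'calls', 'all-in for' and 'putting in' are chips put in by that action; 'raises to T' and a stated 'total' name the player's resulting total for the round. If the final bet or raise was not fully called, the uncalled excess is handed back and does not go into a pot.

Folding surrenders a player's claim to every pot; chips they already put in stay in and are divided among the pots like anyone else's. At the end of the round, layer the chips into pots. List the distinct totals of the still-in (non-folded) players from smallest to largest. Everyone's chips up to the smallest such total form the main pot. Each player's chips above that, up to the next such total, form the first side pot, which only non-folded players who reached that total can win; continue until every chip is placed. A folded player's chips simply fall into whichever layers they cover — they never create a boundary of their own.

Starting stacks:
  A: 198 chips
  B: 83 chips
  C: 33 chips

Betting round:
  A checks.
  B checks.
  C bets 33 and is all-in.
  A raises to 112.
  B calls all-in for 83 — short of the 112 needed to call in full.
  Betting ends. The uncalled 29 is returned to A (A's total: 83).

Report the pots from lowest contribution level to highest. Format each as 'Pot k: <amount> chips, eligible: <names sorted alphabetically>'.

Contributions (after 29 returned to A): A=83, B=83, C=33
Pot levels (distinct totals of non-folded players): 33, 83
Layer 1-33: 33 each from A, B, C = 33*3 = 99 chips; eligible A, B, C
Layer 34-83: 50 each from A, B = 50*2 = 100 chips; eligible A, B

Pot 1: 99 chips, eligible: A, B, C
Pot 2: 100 chips, eligible: A, B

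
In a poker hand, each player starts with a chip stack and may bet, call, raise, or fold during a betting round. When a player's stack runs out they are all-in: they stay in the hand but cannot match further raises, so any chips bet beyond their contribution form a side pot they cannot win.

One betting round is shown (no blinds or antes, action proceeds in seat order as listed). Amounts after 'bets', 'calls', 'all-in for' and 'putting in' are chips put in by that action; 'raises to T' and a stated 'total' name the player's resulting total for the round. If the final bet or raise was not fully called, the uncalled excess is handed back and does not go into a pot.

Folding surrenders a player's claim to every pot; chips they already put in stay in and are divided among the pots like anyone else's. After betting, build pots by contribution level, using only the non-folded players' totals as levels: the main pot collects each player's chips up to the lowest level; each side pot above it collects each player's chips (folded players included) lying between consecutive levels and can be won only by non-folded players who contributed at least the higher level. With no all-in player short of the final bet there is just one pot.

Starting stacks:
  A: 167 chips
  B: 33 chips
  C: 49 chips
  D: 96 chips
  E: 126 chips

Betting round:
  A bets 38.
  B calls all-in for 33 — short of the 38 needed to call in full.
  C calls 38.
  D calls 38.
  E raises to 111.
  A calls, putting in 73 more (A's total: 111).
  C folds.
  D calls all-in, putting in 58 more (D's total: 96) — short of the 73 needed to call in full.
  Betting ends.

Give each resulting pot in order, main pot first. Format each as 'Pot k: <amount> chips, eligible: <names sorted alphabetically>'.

Contributions: A=111, B=33, C=38, D=96, E=111
Folded: C
Pot levels (distinct totals of non-folded players): 33, 96, 111
Layer 1-33: 33 each from A, B, C, D, E = 33*5 = 165 chips; eligible A, B, D, E
Layer 34-96: A 63 + C 5 + D 63 + E 63 = 194 chips; eligible A, D, E
Layer 97-111: 15 each from A, E = 15*2 = 30 chips; eligible A, E

Pot 1: 165 chips, eligible: A, B, D, E
Pot 2: 194 chips, eligible: A, D, E
Pot 3: 30 chips, eligible: A, E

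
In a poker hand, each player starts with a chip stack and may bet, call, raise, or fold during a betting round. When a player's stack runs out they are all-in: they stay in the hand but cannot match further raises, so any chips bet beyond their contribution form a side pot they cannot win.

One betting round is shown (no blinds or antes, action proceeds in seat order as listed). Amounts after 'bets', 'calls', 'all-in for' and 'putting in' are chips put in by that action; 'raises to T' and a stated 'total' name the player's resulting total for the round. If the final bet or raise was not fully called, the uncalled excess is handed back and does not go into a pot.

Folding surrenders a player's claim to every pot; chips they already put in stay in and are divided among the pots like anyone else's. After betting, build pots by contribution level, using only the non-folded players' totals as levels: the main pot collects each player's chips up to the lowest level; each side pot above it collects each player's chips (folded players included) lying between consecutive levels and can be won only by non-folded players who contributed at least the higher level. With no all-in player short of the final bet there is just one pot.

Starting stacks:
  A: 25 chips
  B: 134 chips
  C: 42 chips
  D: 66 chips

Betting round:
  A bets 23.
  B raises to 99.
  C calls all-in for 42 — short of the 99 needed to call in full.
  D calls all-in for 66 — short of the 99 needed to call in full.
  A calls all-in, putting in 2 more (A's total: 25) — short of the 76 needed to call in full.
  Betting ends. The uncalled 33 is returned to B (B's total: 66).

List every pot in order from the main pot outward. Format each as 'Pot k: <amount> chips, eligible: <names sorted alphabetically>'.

Contributions (after 33 returned to B): A=25, B=66, C=42, D=66
Pot levels (distinct totals of non-folded players): 25, 42, 66
Layer 1-25: 25 each from A, B, C, D = 25*4 = 100 chips; eligible A, B, C, D
Layer 26-42: 17 each from B, C, D = 17*3 = 51 chips; eligible B, C, D
Layer 43-66: 24 each from B, D = 24*2 = 48 chips; eligible B, D

Pot 1: 100 chips, eligible: A, B, C, D
Pot 2: 51 chips, eligible: B, C, D
Pot 3: 48 chips, eligible: B, D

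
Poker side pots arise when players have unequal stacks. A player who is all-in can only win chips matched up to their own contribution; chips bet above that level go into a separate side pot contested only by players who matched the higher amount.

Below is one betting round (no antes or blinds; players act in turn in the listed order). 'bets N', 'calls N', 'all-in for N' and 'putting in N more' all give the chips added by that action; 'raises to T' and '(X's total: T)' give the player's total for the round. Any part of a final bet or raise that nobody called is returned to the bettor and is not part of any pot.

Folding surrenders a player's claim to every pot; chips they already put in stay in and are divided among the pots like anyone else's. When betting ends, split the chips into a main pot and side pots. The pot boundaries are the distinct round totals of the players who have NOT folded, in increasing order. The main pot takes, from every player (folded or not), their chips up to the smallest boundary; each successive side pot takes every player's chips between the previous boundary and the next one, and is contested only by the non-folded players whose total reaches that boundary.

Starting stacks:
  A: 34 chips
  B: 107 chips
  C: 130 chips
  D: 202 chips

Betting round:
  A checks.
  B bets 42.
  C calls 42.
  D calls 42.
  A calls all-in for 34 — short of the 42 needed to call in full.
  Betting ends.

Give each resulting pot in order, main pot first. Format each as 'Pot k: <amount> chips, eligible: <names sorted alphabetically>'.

Contributions: A=34, B=42, C=42, D=42
Pot levels (distinct totals of non-folded players): 34, 42
Layer 1-34: 34 each from A, B, C, D = 34*4 = 136 chips; eligible A, B, C, D
Layer 35-42: 8 each from B, C, D = 8*3 = 24 chips; eligible B, C, D

Pot 1: 136 chips, eligible: A, B, C, D
Pot 2: 24 chips, eligible: B, C, D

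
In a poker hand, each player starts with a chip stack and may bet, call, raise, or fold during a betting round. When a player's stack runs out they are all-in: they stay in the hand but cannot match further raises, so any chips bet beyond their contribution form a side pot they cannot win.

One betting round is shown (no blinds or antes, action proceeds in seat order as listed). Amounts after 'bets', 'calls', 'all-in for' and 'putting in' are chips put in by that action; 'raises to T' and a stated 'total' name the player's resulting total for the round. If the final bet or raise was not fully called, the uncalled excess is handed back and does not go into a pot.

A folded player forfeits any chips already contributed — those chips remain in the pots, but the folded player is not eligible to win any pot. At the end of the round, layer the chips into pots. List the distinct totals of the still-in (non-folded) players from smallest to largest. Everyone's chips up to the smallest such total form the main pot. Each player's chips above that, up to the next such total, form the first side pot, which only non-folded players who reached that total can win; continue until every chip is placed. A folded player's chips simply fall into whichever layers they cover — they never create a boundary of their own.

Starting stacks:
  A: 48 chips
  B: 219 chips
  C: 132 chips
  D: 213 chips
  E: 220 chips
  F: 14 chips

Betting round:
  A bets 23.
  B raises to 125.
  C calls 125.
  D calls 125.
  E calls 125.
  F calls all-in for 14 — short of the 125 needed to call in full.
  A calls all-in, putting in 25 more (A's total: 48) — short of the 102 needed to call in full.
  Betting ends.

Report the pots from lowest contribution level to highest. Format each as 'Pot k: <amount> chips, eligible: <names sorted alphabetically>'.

Pot 1: 84 chips, eligible: A, B, C, D, E, F
Pot 2: 170 chips, eligible: A, B, C, D, E
Pot 3: 308 chips, eligible: B, C, D, E

Derivation:
Contributions: A=48, B=125, C=125, D=125, E=125, F=14
Pot levels (distinct totals of non-folded players): 14, 48, 125
Layer 1-14: 14 each from A, B, C, D, E, F = 14*6 = 84 chips; eligible A, B, C, D, E, F
Layer 15-48: 34 each from A, B, C, D, E = 34*5 = 170 chips; eligible A, B, C, D, E
Layer 49-125: 77 each from B, C, D, E = 77*4 = 308 chips; eligible B, C, D, E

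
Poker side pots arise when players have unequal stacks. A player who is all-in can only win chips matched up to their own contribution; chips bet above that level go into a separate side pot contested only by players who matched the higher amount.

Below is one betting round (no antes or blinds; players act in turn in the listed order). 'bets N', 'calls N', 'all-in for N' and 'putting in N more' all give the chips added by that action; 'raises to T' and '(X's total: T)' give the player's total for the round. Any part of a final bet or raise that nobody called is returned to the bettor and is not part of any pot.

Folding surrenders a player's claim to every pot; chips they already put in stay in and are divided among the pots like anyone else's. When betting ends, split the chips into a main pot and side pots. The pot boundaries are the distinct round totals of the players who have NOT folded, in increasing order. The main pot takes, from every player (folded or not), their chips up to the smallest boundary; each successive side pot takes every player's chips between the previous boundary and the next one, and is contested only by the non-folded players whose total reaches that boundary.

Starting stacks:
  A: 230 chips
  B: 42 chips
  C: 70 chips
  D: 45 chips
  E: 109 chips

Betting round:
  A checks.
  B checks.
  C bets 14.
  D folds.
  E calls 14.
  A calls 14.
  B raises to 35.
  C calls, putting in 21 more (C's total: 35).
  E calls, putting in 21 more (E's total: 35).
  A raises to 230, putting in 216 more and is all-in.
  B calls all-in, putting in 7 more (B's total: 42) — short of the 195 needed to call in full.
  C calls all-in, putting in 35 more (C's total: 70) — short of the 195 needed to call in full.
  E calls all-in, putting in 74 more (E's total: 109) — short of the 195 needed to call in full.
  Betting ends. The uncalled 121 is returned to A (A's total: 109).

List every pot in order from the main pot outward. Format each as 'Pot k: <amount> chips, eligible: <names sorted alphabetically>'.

Pot 1: 168 chips, eligible: A, B, C, E
Pot 2: 84 chips, eligible: A, C, E
Pot 3: 78 chips, eligible: A, E

Derivation:
Contributions (after 121 returned to A): A=109, B=42, C=70, E=109
Folded: D
Pot levels (distinct totals of non-folded players): 42, 70, 109
Layer 1-42: 42 each from A, B, C, E = 42*4 = 168 chips; eligible A, B, C, E
Layer 43-70: 28 each from A, C, E = 28*3 = 84 chips; eligible A, C, E
Layer 71-109: 39 each from A, E = 39*2 = 78 chips; eligible A, E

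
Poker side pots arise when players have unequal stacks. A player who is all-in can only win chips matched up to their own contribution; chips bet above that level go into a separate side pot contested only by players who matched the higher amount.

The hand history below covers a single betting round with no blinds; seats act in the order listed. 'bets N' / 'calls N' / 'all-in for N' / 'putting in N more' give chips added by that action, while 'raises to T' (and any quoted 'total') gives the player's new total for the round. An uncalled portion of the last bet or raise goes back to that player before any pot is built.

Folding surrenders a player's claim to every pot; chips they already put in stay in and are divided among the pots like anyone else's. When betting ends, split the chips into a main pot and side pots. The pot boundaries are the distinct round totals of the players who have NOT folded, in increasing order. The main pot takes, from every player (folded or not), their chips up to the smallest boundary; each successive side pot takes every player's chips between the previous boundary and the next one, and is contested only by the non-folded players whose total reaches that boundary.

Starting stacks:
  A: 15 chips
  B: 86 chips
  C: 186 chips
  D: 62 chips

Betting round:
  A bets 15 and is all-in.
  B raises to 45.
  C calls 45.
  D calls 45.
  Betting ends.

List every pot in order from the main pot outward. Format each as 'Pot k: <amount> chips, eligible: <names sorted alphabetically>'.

Contributions: A=15, B=45, C=45, D=45
Pot levels (distinct totals of non-folded players): 15, 45
Layer 1-15: 15 each from A, B, C, D = 15*4 = 60 chips; eligible A, B, C, D
Layer 16-45: 30 each from B, C, D = 30*3 = 90 chips; eligible B, C, D

Pot 1: 60 chips, eligible: A, B, C, D
Pot 2: 90 chips, eligible: B, C, D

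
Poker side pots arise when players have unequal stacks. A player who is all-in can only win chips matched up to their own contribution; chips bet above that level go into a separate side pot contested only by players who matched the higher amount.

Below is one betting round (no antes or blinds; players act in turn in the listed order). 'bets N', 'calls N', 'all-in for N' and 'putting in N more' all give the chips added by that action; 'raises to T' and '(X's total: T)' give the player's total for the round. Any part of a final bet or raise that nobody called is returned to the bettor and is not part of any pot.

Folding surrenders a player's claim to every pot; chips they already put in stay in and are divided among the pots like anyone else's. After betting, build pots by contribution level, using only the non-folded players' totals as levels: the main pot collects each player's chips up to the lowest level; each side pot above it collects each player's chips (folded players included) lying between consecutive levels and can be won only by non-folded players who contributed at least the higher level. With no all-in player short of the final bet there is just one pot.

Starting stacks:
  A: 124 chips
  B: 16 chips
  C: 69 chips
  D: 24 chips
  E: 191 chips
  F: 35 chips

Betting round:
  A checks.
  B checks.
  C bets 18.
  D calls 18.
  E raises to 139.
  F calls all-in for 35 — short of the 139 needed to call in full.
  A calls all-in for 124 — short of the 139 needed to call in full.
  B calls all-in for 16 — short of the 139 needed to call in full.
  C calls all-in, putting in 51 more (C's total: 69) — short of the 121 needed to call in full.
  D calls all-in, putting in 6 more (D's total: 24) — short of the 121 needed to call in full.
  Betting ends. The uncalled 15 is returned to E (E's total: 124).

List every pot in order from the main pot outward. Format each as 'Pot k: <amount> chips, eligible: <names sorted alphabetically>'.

Pot 1: 96 chips, eligible: A, B, C, D, E, F
Pot 2: 40 chips, eligible: A, C, D, E, F
Pot 3: 44 chips, eligible: A, C, E, F
Pot 4: 102 chips, eligible: A, C, E
Pot 5: 110 chips, eligible: A, E

Derivation:
Contributions (after 15 returned to E): A=124, B=16, C=69, D=24, E=124, F=35
Pot levels (distinct totals of non-folded players): 16, 24, 35, 69, 124
Layer 1-16: 16 each from A, B, C, D, E, F = 16*6 = 96 chips; eligible A, B, C, D, E, F
Layer 17-24: 8 each from A, C, D, E, F = 8*5 = 40 chips; eligible A, C, D, E, F
Layer 25-35: 11 each from A, C, E, F = 11*4 = 44 chips; eligible A, C, E, F
Layer 36-69: 34 each from A, C, E = 34*3 = 102 chips; eligible A, C, E
Layer 70-124: 55 each from A, E = 55*2 = 110 chips; eligible A, E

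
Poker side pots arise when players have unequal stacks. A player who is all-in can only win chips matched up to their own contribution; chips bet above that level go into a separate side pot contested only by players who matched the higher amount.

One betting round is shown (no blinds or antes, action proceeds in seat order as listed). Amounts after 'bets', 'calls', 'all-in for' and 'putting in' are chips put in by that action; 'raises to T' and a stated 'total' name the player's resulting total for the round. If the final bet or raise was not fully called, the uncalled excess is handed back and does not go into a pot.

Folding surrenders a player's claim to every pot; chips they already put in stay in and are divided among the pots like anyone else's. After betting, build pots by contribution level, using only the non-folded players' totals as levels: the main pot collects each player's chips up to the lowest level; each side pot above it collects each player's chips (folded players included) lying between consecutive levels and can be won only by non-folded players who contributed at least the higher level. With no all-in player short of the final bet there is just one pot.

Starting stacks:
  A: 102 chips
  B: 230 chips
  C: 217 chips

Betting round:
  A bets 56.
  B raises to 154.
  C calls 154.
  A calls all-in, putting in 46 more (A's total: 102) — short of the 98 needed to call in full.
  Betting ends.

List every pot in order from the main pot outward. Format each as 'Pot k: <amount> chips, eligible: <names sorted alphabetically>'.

Contributions: A=102, B=154, C=154
Pot levels (distinct totals of non-folded players): 102, 154
Layer 1-102: 102 each from A, B, C = 102*3 = 306 chips; eligible A, B, C
Layer 103-154: 52 each from B, C = 52*2 = 104 chips; eligible B, C

Pot 1: 306 chips, eligible: A, B, C
Pot 2: 104 chips, eligible: B, C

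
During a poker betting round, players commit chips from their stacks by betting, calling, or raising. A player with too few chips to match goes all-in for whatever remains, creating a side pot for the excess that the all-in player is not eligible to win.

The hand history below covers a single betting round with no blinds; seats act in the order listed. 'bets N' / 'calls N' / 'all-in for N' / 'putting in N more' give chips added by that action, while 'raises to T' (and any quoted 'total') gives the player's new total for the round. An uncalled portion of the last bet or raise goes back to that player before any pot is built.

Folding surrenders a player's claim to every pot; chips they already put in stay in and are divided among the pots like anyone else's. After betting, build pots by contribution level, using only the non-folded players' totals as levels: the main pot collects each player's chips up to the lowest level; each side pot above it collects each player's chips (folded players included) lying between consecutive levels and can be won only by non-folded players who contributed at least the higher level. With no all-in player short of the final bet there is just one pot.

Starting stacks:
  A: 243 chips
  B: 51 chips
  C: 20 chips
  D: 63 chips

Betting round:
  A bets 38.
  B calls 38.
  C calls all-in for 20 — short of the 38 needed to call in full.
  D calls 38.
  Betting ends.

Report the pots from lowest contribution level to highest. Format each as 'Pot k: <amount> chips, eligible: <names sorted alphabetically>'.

Pot 1: 80 chips, eligible: A, B, C, D
Pot 2: 54 chips, eligible: A, B, D

Derivation:
Contributions: A=38, B=38, C=20, D=38
Pot levels (distinct totals of non-folded players): 20, 38
Layer 1-20: 20 each from A, B, C, D = 20*4 = 80 chips; eligible A, B, C, D
Layer 21-38: 18 each from A, B, D = 18*3 = 54 chips; eligible A, B, D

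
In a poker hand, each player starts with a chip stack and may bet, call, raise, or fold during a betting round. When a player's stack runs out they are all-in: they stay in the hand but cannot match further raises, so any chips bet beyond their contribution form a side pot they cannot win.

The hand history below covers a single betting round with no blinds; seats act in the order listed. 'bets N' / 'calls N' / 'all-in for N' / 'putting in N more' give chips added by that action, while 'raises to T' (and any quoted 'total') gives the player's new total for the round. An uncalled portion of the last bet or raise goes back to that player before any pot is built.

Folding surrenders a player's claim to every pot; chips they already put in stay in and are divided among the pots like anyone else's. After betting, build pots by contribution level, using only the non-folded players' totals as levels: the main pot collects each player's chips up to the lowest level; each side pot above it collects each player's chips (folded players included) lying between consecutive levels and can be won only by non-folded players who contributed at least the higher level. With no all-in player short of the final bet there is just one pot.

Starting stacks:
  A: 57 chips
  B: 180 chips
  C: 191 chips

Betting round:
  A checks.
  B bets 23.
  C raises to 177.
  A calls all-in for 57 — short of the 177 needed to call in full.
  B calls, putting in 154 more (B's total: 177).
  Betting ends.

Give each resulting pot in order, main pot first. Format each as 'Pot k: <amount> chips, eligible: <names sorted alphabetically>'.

Pot 1: 171 chips, eligible: A, B, C
Pot 2: 240 chips, eligible: B, C

Derivation:
Contributions: A=57, B=177, C=177
Pot levels (distinct totals of non-folded players): 57, 177
Layer 1-57: 57 each from A, B, C = 57*3 = 171 chips; eligible A, B, C
Layer 58-177: 120 each from B, C = 120*2 = 240 chips; eligible B, C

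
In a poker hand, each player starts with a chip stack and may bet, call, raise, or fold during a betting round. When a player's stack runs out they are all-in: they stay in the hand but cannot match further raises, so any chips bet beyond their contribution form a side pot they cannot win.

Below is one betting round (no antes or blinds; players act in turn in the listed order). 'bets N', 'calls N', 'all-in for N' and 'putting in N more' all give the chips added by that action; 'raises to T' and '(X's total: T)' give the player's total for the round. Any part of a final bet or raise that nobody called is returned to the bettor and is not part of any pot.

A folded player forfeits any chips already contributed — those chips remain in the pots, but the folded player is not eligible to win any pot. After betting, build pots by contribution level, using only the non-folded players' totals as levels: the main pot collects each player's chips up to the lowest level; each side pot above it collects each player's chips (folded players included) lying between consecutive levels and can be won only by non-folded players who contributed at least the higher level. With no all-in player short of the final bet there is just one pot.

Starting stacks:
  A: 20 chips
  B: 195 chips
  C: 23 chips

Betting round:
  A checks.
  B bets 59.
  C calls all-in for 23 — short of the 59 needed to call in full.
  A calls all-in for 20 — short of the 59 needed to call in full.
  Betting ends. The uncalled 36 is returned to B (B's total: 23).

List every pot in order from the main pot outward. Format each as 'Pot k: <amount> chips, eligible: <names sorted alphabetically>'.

Pot 1: 60 chips, eligible: A, B, C
Pot 2: 6 chips, eligible: B, C

Derivation:
Contributions (after 36 returned to B): A=20, B=23, C=23
Pot levels (distinct totals of non-folded players): 20, 23
Layer 1-20: 20 each from A, B, C = 20*3 = 60 chips; eligible A, B, C
Layer 21-23: 3 each from B, C = 3*2 = 6 chips; eligible B, C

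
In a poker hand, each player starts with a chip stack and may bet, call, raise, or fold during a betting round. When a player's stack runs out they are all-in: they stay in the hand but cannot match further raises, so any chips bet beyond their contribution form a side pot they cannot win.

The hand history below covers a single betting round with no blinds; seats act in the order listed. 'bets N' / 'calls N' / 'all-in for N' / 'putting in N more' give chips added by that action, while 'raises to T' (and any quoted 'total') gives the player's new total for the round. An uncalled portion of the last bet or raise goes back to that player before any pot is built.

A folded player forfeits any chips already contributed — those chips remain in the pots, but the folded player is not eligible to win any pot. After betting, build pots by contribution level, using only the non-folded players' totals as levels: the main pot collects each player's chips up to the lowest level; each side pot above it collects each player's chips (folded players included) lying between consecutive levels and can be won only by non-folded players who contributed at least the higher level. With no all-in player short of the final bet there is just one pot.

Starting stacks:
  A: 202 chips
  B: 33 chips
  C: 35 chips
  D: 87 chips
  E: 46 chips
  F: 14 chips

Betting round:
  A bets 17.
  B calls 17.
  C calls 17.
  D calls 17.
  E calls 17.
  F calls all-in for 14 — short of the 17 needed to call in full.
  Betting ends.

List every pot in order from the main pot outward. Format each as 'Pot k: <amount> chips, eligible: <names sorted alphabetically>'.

Contributions: A=17, B=17, C=17, D=17, E=17, F=14
Pot levels (distinct totals of non-folded players): 14, 17
Layer 1-14: 14 each from A, B, C, D, E, F = 14*6 = 84 chips; eligible A, B, C, D, E, F
Layer 15-17: 3 each from A, B, C, D, E = 3*5 = 15 chips; eligible A, B, C, D, E

Pot 1: 84 chips, eligible: A, B, C, D, E, F
Pot 2: 15 chips, eligible: A, B, C, D, E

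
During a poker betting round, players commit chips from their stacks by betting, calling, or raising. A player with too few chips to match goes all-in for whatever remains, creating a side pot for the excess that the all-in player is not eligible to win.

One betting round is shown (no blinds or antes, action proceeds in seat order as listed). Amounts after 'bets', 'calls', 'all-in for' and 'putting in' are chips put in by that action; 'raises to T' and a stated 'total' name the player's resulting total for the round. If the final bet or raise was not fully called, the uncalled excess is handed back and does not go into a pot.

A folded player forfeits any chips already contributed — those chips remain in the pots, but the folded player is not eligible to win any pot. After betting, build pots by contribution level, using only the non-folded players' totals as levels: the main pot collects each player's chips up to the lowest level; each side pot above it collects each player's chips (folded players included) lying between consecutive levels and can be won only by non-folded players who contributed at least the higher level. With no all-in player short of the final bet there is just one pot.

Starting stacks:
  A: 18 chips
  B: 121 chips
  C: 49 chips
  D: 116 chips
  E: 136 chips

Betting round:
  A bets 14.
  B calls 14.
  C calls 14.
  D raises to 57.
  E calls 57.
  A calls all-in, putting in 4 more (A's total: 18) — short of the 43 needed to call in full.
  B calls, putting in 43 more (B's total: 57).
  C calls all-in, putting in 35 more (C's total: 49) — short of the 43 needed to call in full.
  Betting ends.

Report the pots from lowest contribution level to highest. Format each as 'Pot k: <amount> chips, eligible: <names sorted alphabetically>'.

Pot 1: 90 chips, eligible: A, B, C, D, E
Pot 2: 124 chips, eligible: B, C, D, E
Pot 3: 24 chips, eligible: B, D, E

Derivation:
Contributions: A=18, B=57, C=49, D=57, E=57
Pot levels (distinct totals of non-folded players): 18, 49, 57
Layer 1-18: 18 each from A, B, C, D, E = 18*5 = 90 chips; eligible A, B, C, D, E
Layer 19-49: 31 each from B, C, D, E = 31*4 = 124 chips; eligible B, C, D, E
Layer 50-57: 8 each from B, D, E = 8*3 = 24 chips; eligible B, D, E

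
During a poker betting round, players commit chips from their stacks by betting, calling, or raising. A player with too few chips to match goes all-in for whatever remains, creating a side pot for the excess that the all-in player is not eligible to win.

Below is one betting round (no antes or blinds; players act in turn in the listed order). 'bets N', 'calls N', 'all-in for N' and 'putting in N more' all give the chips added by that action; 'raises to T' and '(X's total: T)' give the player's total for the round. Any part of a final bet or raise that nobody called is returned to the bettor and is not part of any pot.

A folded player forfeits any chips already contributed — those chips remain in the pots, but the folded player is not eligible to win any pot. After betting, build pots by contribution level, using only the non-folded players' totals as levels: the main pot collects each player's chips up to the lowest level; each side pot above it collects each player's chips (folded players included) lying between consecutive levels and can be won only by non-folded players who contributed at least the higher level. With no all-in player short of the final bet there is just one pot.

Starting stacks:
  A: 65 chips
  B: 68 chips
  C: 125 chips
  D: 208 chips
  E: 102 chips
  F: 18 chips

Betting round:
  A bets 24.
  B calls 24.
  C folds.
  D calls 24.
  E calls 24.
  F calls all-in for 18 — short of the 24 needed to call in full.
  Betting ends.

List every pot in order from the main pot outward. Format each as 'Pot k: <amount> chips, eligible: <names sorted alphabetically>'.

Contributions: A=24, B=24, D=24, E=24, F=18
Folded: C
Pot levels (distinct totals of non-folded players): 18, 24
Layer 1-18: 18 each from A, B, D, E, F = 18*5 = 90 chips; eligible A, B, D, E, F
Layer 19-24: 6 each from A, B, D, E = 6*4 = 24 chips; eligible A, B, D, E

Pot 1: 90 chips, eligible: A, B, D, E, F
Pot 2: 24 chips, eligible: A, B, D, E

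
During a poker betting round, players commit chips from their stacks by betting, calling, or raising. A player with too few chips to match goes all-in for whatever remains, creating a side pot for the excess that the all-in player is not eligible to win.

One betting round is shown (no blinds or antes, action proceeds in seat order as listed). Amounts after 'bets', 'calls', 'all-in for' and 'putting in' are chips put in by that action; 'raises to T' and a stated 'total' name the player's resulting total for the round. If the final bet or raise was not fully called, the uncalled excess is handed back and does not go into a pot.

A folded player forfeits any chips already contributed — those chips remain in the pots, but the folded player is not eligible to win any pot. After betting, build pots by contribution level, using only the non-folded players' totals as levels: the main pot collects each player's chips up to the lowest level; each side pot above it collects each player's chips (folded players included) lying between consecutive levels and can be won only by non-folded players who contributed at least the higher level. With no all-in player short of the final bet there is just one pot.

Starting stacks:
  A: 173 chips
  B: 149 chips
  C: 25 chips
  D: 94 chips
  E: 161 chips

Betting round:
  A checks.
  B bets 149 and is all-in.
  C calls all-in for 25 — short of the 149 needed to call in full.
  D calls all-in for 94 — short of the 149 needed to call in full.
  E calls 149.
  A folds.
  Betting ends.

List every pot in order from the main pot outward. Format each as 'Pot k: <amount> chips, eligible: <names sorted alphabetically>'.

Pot 1: 100 chips, eligible: B, C, D, E
Pot 2: 207 chips, eligible: B, D, E
Pot 3: 110 chips, eligible: B, E

Derivation:
Contributions: B=149, C=25, D=94, E=149
Folded: A
Pot levels (distinct totals of non-folded players): 25, 94, 149
Layer 1-25: 25 each from B, C, D, E = 25*4 = 100 chips; eligible B, C, D, E
Layer 26-94: 69 each from B, D, E = 69*3 = 207 chips; eligible B, D, E
Layer 95-149: 55 each from B, E = 55*2 = 110 chips; eligible B, E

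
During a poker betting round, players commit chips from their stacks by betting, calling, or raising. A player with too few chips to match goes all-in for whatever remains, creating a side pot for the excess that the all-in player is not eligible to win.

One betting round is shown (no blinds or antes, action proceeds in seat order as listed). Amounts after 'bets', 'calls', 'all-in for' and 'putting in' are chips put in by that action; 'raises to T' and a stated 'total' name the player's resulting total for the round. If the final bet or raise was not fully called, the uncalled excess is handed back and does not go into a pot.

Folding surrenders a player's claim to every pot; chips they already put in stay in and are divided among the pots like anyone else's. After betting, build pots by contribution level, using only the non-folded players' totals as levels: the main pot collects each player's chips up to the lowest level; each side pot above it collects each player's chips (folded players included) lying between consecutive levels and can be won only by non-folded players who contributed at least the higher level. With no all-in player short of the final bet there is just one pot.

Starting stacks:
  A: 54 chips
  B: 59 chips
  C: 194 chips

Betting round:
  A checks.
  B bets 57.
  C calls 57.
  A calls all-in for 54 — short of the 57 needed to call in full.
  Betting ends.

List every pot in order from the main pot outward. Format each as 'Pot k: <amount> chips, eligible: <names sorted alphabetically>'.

Contributions: A=54, B=57, C=57
Pot levels (distinct totals of non-folded players): 54, 57
Layer 1-54: 54 each from A, B, C = 54*3 = 162 chips; eligible A, B, C
Layer 55-57: 3 each from B, C = 3*2 = 6 chips; eligible B, C

Pot 1: 162 chips, eligible: A, B, C
Pot 2: 6 chips, eligible: B, C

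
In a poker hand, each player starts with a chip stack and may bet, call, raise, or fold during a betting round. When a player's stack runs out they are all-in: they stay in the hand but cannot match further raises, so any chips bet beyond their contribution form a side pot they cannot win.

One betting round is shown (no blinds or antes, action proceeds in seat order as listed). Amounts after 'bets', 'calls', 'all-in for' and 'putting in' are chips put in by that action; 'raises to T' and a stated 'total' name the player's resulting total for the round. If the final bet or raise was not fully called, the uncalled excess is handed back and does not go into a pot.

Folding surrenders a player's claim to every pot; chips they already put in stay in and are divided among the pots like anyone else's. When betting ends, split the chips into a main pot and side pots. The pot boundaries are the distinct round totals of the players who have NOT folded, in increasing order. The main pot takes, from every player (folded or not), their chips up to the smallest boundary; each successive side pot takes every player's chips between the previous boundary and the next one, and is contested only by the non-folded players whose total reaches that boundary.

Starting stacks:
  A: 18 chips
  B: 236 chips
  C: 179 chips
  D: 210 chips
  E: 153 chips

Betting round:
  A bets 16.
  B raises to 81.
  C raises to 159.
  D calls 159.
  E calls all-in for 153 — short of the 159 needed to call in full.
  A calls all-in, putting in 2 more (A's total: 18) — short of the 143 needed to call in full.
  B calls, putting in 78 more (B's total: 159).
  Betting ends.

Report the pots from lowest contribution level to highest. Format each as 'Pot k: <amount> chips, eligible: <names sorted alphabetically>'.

Contributions: A=18, B=159, C=159, D=159, E=153
Pot levels (distinct totals of non-folded players): 18, 153, 159
Layer 1-18: 18 each from A, B, C, D, E = 18*5 = 90 chips; eligible A, B, C, D, E
Layer 19-153: 135 each from B, C, D, E = 135*4 = 540 chips; eligible B, C, D, E
Layer 154-159: 6 each from B, C, D = 6*3 = 18 chips; eligible B, C, D

Pot 1: 90 chips, eligible: A, B, C, D, E
Pot 2: 540 chips, eligible: B, C, D, E
Pot 3: 18 chips, eligible: B, C, D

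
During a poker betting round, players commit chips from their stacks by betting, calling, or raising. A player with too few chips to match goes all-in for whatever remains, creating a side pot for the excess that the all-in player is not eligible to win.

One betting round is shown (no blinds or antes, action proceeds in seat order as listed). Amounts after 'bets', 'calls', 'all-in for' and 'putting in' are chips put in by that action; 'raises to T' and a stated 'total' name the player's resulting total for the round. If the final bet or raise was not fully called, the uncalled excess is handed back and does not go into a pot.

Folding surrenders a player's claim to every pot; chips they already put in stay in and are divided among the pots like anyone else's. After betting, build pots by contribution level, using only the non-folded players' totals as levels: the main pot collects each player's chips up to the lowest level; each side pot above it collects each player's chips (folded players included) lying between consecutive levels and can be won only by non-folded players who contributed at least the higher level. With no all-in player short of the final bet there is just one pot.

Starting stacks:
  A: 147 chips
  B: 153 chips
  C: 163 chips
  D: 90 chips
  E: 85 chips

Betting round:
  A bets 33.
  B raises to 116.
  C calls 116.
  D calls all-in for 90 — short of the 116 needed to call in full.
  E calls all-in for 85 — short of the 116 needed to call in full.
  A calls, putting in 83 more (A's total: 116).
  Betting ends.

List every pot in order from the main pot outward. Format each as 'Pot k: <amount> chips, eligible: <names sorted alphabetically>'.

Pot 1: 425 chips, eligible: A, B, C, D, E
Pot 2: 20 chips, eligible: A, B, C, D
Pot 3: 78 chips, eligible: A, B, C

Derivation:
Contributions: A=116, B=116, C=116, D=90, E=85
Pot levels (distinct totals of non-folded players): 85, 90, 116
Layer 1-85: 85 each from A, B, C, D, E = 85*5 = 425 chips; eligible A, B, C, D, E
Layer 86-90: 5 each from A, B, C, D = 5*4 = 20 chips; eligible A, B, C, D
Layer 91-116: 26 each from A, B, C = 26*3 = 78 chips; eligible A, B, C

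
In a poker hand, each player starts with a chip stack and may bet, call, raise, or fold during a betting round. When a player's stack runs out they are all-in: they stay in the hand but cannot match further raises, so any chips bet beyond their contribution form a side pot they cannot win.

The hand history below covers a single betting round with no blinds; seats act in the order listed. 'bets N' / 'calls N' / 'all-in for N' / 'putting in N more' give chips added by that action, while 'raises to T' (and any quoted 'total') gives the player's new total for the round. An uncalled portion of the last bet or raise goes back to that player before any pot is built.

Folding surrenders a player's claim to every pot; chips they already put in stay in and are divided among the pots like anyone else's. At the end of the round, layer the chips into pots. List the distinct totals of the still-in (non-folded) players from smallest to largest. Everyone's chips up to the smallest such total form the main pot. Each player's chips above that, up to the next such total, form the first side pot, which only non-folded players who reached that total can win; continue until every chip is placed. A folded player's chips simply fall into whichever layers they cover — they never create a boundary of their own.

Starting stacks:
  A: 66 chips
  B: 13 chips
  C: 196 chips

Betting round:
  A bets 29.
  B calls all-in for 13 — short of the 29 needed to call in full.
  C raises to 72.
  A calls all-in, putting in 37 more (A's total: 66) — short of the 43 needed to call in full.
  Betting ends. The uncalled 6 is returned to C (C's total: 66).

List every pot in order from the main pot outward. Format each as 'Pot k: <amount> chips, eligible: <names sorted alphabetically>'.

Contributions (after 6 returned to C): A=66, B=13, C=66
Pot levels (distinct totals of non-folded players): 13, 66
Layer 1-13: 13 each from A, B, C = 13*3 = 39 chips; eligible A, B, C
Layer 14-66: 53 each from A, C = 53*2 = 106 chips; eligible A, C

Pot 1: 39 chips, eligible: A, B, C
Pot 2: 106 chips, eligible: A, C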